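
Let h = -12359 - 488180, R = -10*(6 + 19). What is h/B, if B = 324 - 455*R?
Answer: -500539/114074 ≈ -4.3878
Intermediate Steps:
R = -250 (R = -10*25 = -250)
h = -500539
B = 114074 (B = 324 - 455*(-250) = 324 + 113750 = 114074)
h/B = -500539/114074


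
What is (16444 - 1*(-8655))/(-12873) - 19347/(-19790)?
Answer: -247655279/254756670 ≈ -0.97213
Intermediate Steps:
(16444 - 1*(-8655))/(-12873) - 19347/(-19790) = (16444 + 8655)*(-1/12873) - 19347*(-1/19790) = 25099*(-1/12873) + 19347/19790 = -25099/12873 + 19347/19790 = -247655279/254756670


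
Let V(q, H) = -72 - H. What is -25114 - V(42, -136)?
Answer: -25178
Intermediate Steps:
-25114 - V(42, -136) = -25114 - (-72 - 1*(-136)) = -25114 - (-72 + 136) = -25114 - 1*64 = -25114 - 64 = -25178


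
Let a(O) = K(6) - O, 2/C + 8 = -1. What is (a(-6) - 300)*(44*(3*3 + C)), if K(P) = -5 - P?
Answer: -1060180/9 ≈ -1.1780e+5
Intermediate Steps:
C = -2/9 (C = 2/(-8 - 1) = 2/(-9) = 2*(-1/9) = -2/9 ≈ -0.22222)
a(O) = -11 - O (a(O) = (-5 - 1*6) - O = (-5 - 6) - O = -11 - O)
(a(-6) - 300)*(44*(3*3 + C)) = ((-11 - 1*(-6)) - 300)*(44*(3*3 - 2/9)) = ((-11 + 6) - 300)*(44*(9 - 2/9)) = (-5 - 300)*(44*(79/9)) = -305*3476/9 = -1060180/9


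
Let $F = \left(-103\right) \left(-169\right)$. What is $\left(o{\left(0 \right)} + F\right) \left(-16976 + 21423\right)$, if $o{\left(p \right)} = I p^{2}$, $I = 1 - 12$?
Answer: $77408929$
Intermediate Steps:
$F = 17407$
$I = -11$ ($I = 1 - 12 = -11$)
$o{\left(p \right)} = - 11 p^{2}$
$\left(o{\left(0 \right)} + F\right) \left(-16976 + 21423\right) = \left(- 11 \cdot 0^{2} + 17407\right) \left(-16976 + 21423\right) = \left(\left(-11\right) 0 + 17407\right) 4447 = \left(0 + 17407\right) 4447 = 17407 \cdot 4447 = 77408929$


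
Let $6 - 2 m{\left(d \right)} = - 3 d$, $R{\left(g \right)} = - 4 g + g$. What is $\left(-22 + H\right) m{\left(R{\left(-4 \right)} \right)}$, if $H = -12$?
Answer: $-714$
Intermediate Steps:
$R{\left(g \right)} = - 3 g$
$m{\left(d \right)} = 3 + \frac{3 d}{2}$ ($m{\left(d \right)} = 3 - \frac{\left(-3\right) d}{2} = 3 + \frac{3 d}{2}$)
$\left(-22 + H\right) m{\left(R{\left(-4 \right)} \right)} = \left(-22 - 12\right) \left(3 + \frac{3 \left(\left(-3\right) \left(-4\right)\right)}{2}\right) = - 34 \left(3 + \frac{3}{2} \cdot 12\right) = - 34 \left(3 + 18\right) = \left(-34\right) 21 = -714$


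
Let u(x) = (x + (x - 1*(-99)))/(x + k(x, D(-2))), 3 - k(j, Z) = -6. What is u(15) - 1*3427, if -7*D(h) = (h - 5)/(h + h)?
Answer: -27373/8 ≈ -3421.6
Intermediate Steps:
D(h) = -(-5 + h)/(14*h) (D(h) = -(h - 5)/(7*(h + h)) = -(-5 + h)/(7*(2*h)) = -(-5 + h)*1/(2*h)/7 = -(-5 + h)/(14*h))
k(j, Z) = 9 (k(j, Z) = 3 - 1*(-6) = 3 + 6 = 9)
u(x) = (99 + 2*x)/(9 + x) (u(x) = (x + (x - 1*(-99)))/(x + 9) = (x + (x + 99))/(9 + x) = (x + (99 + x))/(9 + x) = (99 + 2*x)/(9 + x))
u(15) - 1*3427 = (99 + 2*15)/(9 + 15) - 1*3427 = (99 + 30)/24 - 3427 = (1/24)*129 - 3427 = 43/8 - 3427 = -27373/8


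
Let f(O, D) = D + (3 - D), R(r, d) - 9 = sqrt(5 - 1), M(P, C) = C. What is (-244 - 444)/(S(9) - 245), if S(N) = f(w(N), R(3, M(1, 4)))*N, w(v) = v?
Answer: 344/109 ≈ 3.1560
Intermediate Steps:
R(r, d) = 11 (R(r, d) = 9 + sqrt(5 - 1) = 9 + sqrt(4) = 9 + 2 = 11)
f(O, D) = 3
S(N) = 3*N
(-244 - 444)/(S(9) - 245) = (-244 - 444)/(3*9 - 245) = -688/(27 - 245) = -688/(-218) = -688*(-1/218) = 344/109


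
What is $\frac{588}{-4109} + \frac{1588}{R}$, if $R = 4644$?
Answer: $\frac{135515}{681507} \approx 0.19885$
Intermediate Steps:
$\frac{588}{-4109} + \frac{1588}{R} = \frac{588}{-4109} + \frac{1588}{4644} = 588 \left(- \frac{1}{4109}\right) + 1588 \cdot \frac{1}{4644} = - \frac{84}{587} + \frac{397}{1161} = \frac{135515}{681507}$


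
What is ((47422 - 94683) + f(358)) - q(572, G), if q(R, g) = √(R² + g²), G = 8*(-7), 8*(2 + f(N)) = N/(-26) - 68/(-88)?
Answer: -108141461/2288 - 4*√20645 ≈ -47839.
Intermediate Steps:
f(N) = -335/176 - N/208 (f(N) = -2 + (N/(-26) - 68/(-88))/8 = -2 + (N*(-1/26) - 68*(-1/88))/8 = -2 + (-N/26 + 17/22)/8 = -2 + (17/22 - N/26)/8 = -2 + (17/176 - N/208) = -335/176 - N/208)
G = -56
((47422 - 94683) + f(358)) - q(572, G) = ((47422 - 94683) + (-335/176 - 1/208*358)) - √(572² + (-56)²) = (-47261 + (-335/176 - 179/104)) - √(327184 + 3136) = (-47261 - 8293/2288) - √330320 = -108141461/2288 - 4*√20645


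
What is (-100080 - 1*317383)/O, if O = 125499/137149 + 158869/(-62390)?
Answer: 3572116552058930/13958841871 ≈ 2.5590e+5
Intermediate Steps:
O = -13958841871/8556726110 (O = 125499*(1/137149) + 158869*(-1/62390) = 125499/137149 - 158869/62390 = -13958841871/8556726110 ≈ -1.6313)
(-100080 - 1*317383)/O = (-100080 - 1*317383)/(-13958841871/8556726110) = (-100080 - 317383)*(-8556726110/13958841871) = -417463*(-8556726110/13958841871) = 3572116552058930/13958841871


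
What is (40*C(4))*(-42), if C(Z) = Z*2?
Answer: -13440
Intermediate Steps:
C(Z) = 2*Z
(40*C(4))*(-42) = (40*(2*4))*(-42) = (40*8)*(-42) = 320*(-42) = -13440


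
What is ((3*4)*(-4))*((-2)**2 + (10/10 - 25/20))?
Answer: -180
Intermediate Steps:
((3*4)*(-4))*((-2)**2 + (10/10 - 25/20)) = (12*(-4))*(4 + (10*(1/10) - 25*1/20)) = -48*(4 + (1 - 5/4)) = -48*(4 - 1/4) = -48*15/4 = -180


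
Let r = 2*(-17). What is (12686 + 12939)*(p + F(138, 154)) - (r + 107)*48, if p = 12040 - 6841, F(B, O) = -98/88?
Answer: 5860462699/44 ≈ 1.3319e+8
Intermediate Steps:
F(B, O) = -49/44 (F(B, O) = -98*1/88 = -49/44)
p = 5199
r = -34
(12686 + 12939)*(p + F(138, 154)) - (r + 107)*48 = (12686 + 12939)*(5199 - 49/44) - (-34 + 107)*48 = 25625*(228707/44) - 73*48 = 5860616875/44 - 1*3504 = 5860616875/44 - 3504 = 5860462699/44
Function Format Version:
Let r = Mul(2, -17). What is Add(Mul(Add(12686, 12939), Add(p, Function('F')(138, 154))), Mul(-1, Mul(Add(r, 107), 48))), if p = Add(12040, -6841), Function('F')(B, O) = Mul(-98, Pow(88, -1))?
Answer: Rational(5860462699, 44) ≈ 1.3319e+8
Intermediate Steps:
Function('F')(B, O) = Rational(-49, 44) (Function('F')(B, O) = Mul(-98, Rational(1, 88)) = Rational(-49, 44))
p = 5199
r = -34
Add(Mul(Add(12686, 12939), Add(p, Function('F')(138, 154))), Mul(-1, Mul(Add(r, 107), 48))) = Add(Mul(Add(12686, 12939), Add(5199, Rational(-49, 44))), Mul(-1, Mul(Add(-34, 107), 48))) = Add(Mul(25625, Rational(228707, 44)), Mul(-1, Mul(73, 48))) = Add(Rational(5860616875, 44), Mul(-1, 3504)) = Add(Rational(5860616875, 44), -3504) = Rational(5860462699, 44)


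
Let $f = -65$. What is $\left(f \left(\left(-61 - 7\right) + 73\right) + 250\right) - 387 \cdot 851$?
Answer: $-329412$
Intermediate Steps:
$\left(f \left(\left(-61 - 7\right) + 73\right) + 250\right) - 387 \cdot 851 = \left(- 65 \left(\left(-61 - 7\right) + 73\right) + 250\right) - 387 \cdot 851 = \left(- 65 \left(\left(-61 + \left(-19 + 12\right)\right) + 73\right) + 250\right) - 329337 = \left(- 65 \left(\left(-61 - 7\right) + 73\right) + 250\right) - 329337 = \left(- 65 \left(-68 + 73\right) + 250\right) - 329337 = \left(\left(-65\right) 5 + 250\right) - 329337 = \left(-325 + 250\right) - 329337 = -75 - 329337 = -329412$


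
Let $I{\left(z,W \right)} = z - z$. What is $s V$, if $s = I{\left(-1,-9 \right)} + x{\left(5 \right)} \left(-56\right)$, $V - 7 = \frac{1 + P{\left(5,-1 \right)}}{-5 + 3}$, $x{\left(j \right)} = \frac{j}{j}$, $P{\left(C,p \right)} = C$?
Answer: $-224$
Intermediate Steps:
$I{\left(z,W \right)} = 0$
$x{\left(j \right)} = 1$
$V = 4$ ($V = 7 + \frac{1 + 5}{-5 + 3} = 7 + \frac{6}{-2} = 7 + 6 \left(- \frac{1}{2}\right) = 7 - 3 = 4$)
$s = -56$ ($s = 0 + 1 \left(-56\right) = 0 - 56 = -56$)
$s V = \left(-56\right) 4 = -224$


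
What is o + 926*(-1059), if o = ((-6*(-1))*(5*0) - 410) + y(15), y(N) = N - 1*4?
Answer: -981033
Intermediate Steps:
y(N) = -4 + N (y(N) = N - 4 = -4 + N)
o = -399 (o = ((-6*(-1))*(5*0) - 410) + (-4 + 15) = (6*0 - 410) + 11 = (0 - 410) + 11 = -410 + 11 = -399)
o + 926*(-1059) = -399 + 926*(-1059) = -399 - 980634 = -981033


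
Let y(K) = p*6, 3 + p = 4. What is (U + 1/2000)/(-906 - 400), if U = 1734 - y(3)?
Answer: -3456001/2612000 ≈ -1.3231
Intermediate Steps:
p = 1 (p = -3 + 4 = 1)
y(K) = 6 (y(K) = 1*6 = 6)
U = 1728 (U = 1734 - 1*6 = 1734 - 6 = 1728)
(U + 1/2000)/(-906 - 400) = (1728 + 1/2000)/(-906 - 400) = (1728 + 1/2000)/(-1306) = (3456001/2000)*(-1/1306) = -3456001/2612000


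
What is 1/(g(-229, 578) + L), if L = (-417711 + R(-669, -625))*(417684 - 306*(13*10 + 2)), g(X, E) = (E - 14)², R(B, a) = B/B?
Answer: -1/157598323224 ≈ -6.3452e-12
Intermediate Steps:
R(B, a) = 1
g(X, E) = (-14 + E)²
L = -157598641320 (L = (-417711 + 1)*(417684 - 306*(13*10 + 2)) = -417710*(417684 - 306*(130 + 2)) = -417710*(417684 - 306*132) = -417710*(417684 - 40392) = -417710*377292 = -157598641320)
1/(g(-229, 578) + L) = 1/((-14 + 578)² - 157598641320) = 1/(564² - 157598641320) = 1/(318096 - 157598641320) = 1/(-157598323224) = -1/157598323224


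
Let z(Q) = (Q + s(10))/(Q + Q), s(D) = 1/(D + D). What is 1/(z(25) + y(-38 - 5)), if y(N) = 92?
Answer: 1000/92501 ≈ 0.010811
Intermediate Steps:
s(D) = 1/(2*D)
z(Q) = (1/20 + Q)/(2*Q) (z(Q) = (Q + (½)/10)/(Q + Q) = (Q + (½)*(⅒))/((2*Q)) = (Q + 1/20)*(1/(2*Q)) = (1/20 + Q)*(1/(2*Q)) = (1/20 + Q)/(2*Q))
1/(z(25) + y(-38 - 5)) = 1/((1/40)*(1 + 20*25)/25 + 92) = 1/((1/40)*(1/25)*(1 + 500) + 92) = 1/((1/40)*(1/25)*501 + 92) = 1/(501/1000 + 92) = 1/(92501/1000) = 1000/92501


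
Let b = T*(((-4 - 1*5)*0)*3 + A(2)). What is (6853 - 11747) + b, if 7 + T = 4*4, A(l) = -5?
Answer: -4939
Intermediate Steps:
T = 9 (T = -7 + 4*4 = -7 + 16 = 9)
b = -45 (b = 9*(((-4 - 1*5)*0)*3 - 5) = 9*(((-4 - 5)*0)*3 - 5) = 9*(-9*0*3 - 5) = 9*(0*3 - 5) = 9*(0 - 5) = 9*(-5) = -45)
(6853 - 11747) + b = (6853 - 11747) - 45 = -4894 - 45 = -4939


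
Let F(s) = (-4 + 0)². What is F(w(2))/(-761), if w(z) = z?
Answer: -16/761 ≈ -0.021025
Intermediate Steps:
F(s) = 16 (F(s) = (-4)² = 16)
F(w(2))/(-761) = 16/(-761) = 16*(-1/761) = -16/761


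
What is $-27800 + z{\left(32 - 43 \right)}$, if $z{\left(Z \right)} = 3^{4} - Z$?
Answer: $-27708$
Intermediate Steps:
$z{\left(Z \right)} = 81 - Z$
$-27800 + z{\left(32 - 43 \right)} = -27800 + \left(81 - \left(32 - 43\right)\right) = -27800 + \left(81 - -11\right) = -27800 + \left(81 + 11\right) = -27800 + 92 = -27708$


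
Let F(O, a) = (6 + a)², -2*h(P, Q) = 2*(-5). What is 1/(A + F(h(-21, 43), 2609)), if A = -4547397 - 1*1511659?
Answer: 1/779169 ≈ 1.2834e-6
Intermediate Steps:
h(P, Q) = 5 (h(P, Q) = -(-5) = -½*(-10) = 5)
A = -6059056 (A = -4547397 - 1511659 = -6059056)
1/(A + F(h(-21, 43), 2609)) = 1/(-6059056 + (6 + 2609)²) = 1/(-6059056 + 2615²) = 1/(-6059056 + 6838225) = 1/779169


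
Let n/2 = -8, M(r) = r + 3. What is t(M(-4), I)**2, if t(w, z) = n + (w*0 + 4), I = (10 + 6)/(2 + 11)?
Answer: 144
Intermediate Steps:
M(r) = 3 + r
n = -16 (n = 2*(-8) = -16)
I = 16/13 ≈ 1.2308
t(w, z) = -12 (t(w, z) = -16 + (w*0 + 4) = -16 + (0 + 4) = -16 + 4 = -12)
t(M(-4), I)**2 = (-12)**2 = 144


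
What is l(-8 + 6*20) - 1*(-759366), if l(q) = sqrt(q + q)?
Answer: 759366 + 4*sqrt(14) ≈ 7.5938e+5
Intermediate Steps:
l(q) = sqrt(2)*sqrt(q) (l(q) = sqrt(2*q) = sqrt(2)*sqrt(q))
l(-8 + 6*20) - 1*(-759366) = sqrt(2)*sqrt(-8 + 6*20) - 1*(-759366) = sqrt(2)*sqrt(-8 + 120) + 759366 = sqrt(2)*sqrt(112) + 759366 = sqrt(2)*(4*sqrt(7)) + 759366 = 4*sqrt(14) + 759366 = 759366 + 4*sqrt(14)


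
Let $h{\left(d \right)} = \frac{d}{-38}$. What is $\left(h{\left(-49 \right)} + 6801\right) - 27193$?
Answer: $- \frac{774847}{38} \approx -20391.0$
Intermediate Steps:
$h{\left(d \right)} = - \frac{d}{38}$ ($h{\left(d \right)} = d \left(- \frac{1}{38}\right) = - \frac{d}{38}$)
$\left(h{\left(-49 \right)} + 6801\right) - 27193 = \left(\left(- \frac{1}{38}\right) \left(-49\right) + 6801\right) - 27193 = \left(\frac{49}{38} + 6801\right) - 27193 = \frac{258487}{38} - 27193 = - \frac{774847}{38}$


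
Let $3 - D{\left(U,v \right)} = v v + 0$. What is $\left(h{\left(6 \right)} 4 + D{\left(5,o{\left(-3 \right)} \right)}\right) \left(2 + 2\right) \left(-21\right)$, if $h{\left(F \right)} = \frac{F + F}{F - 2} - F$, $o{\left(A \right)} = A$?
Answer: $1512$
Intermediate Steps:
$h{\left(F \right)} = - F + \frac{2 F}{-2 + F}$ ($h{\left(F \right)} = \frac{2 F}{-2 + F} - F = - F + \frac{2 F}{-2 + F}$)
$D{\left(U,v \right)} = 3 - v^{2}$ ($D{\left(U,v \right)} = 3 - \left(v v + 0\right) = 3 - \left(v^{2} + 0\right) = 3 - v^{2}$)
$\left(h{\left(6 \right)} 4 + D{\left(5,o{\left(-3 \right)} \right)}\right) \left(2 + 2\right) \left(-21\right) = \left(\frac{6 \left(4 - 6\right)}{-2 + 6} \cdot 4 + \left(3 - \left(-3\right)^{2}\right)\right) \left(2 + 2\right) \left(-21\right) = \left(\frac{6 \left(4 - 6\right)}{4} \cdot 4 + \left(3 - 9\right)\right) 4 \left(-21\right) = \left(6 \cdot \frac{1}{4} \left(-2\right) 4 + \left(3 - 9\right)\right) 4 \left(-21\right) = \left(\left(-3\right) 4 - 6\right) 4 \left(-21\right) = \left(-12 - 6\right) 4 \left(-21\right) = \left(-18\right) 4 \left(-21\right) = \left(-72\right) \left(-21\right) = 1512$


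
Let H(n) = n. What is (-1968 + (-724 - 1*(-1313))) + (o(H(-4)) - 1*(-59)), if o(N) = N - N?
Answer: -1320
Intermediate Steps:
o(N) = 0
(-1968 + (-724 - 1*(-1313))) + (o(H(-4)) - 1*(-59)) = (-1968 + (-724 - 1*(-1313))) + (0 - 1*(-59)) = (-1968 + (-724 + 1313)) + (0 + 59) = (-1968 + 589) + 59 = -1379 + 59 = -1320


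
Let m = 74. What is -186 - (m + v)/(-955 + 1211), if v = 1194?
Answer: -12221/64 ≈ -190.95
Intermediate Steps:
-186 - (m + v)/(-955 + 1211) = -186 - (74 + 1194)/(-955 + 1211) = -186 - 1268/256 = -186 - 1*317/64 = -186 - 317/64 = -12221/64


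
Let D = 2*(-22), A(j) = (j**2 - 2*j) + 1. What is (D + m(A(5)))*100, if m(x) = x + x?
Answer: -1200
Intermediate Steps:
A(j) = 1 + j**2 - 2*j
m(x) = 2*x
D = -44
(D + m(A(5)))*100 = (-44 + 2*(1 + 5**2 - 2*5))*100 = (-44 + 2*(1 + 25 - 10))*100 = (-44 + 2*16)*100 = (-44 + 32)*100 = -12*100 = -1200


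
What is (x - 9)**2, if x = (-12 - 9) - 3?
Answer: 1089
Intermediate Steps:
x = -24 (x = -21 - 3 = -24)
(x - 9)**2 = (-24 - 9)**2 = (-33)**2 = 1089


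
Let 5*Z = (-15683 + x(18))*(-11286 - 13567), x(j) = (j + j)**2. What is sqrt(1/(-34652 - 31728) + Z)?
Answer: sqrt(3151037380726913)/6638 ≈ 8456.5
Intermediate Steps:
x(j) = 4*j**2 (x(j) = (2*j)**2 = 4*j**2)
Z = 357560111/5 (Z = ((-15683 + 4*18**2)*(-11286 - 13567))/5 = ((-15683 + 4*324)*(-24853))/5 = ((-15683 + 1296)*(-24853))/5 = (-14387*(-24853))/5 = (1/5)*357560111 = 357560111/5 ≈ 7.1512e+7)
sqrt(1/(-34652 - 31728) + Z) = sqrt(1/(-34652 - 31728) + 357560111/5) = sqrt(1/(-66380) + 357560111/5) = sqrt(-1/66380 + 357560111/5) = sqrt(949393606727/13276) = sqrt(3151037380726913)/6638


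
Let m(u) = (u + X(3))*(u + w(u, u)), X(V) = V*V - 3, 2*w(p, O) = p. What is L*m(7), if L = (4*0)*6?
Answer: 0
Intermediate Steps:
w(p, O) = p/2
X(V) = -3 + V² (X(V) = V² - 3 = -3 + V²)
m(u) = 3*u*(6 + u)/2 (m(u) = (u + (-3 + 3²))*(u + u/2) = (u + (-3 + 9))*(3*u/2) = (u + 6)*(3*u/2) = (6 + u)*(3*u/2) = 3*u*(6 + u)/2)
L = 0 (L = 0*6 = 0)
L*m(7) = 0*((3/2)*7*(6 + 7)) = 0*((3/2)*7*13) = 0*(273/2) = 0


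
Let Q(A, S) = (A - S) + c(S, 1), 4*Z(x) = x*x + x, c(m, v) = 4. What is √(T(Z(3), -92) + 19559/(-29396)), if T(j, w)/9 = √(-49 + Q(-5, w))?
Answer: √(-143739091 + 1944280836*√42)/14698 ≈ 7.5935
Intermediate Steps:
Z(x) = x/4 + x²/4 (Z(x) = (x*x + x)/4 = (x² + x)/4 = (x + x²)/4 = x/4 + x²/4)
Q(A, S) = 4 + A - S (Q(A, S) = (A - S) + 4 = 4 + A - S)
T(j, w) = 9*√(-50 - w) (T(j, w) = 9*√(-49 + (4 - 5 - w)) = 9*√(-49 + (-1 - w)) = 9*√(-50 - w))
√(T(Z(3), -92) + 19559/(-29396)) = √(9*√(-50 - 1*(-92)) + 19559/(-29396)) = √(9*√(-50 + 92) + 19559*(-1/29396)) = √(9*√42 - 19559/29396) = √(-19559/29396 + 9*√42)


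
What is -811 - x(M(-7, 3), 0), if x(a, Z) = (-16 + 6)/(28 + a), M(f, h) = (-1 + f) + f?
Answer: -10533/13 ≈ -810.23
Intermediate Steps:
M(f, h) = -1 + 2*f
x(a, Z) = -10/(28 + a)
-811 - x(M(-7, 3), 0) = -811 - (-10)/(28 + (-1 + 2*(-7))) = -811 - (-10)/(28 + (-1 - 14)) = -811 - (-10)/(28 - 15) = -811 - (-10)/13 = -811 - 1*(-10/13) = -811 + 10/13 = -10533/13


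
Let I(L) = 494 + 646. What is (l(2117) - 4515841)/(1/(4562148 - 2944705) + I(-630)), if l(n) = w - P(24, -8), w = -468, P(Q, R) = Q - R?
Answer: -7304924136063/1843885021 ≈ -3961.7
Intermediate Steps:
I(L) = 1140
l(n) = -500 (l(n) = -468 - (24 - 1*(-8)) = -468 - (24 + 8) = -468 - 1*32 = -468 - 32 = -500)
(l(2117) - 4515841)/(1/(4562148 - 2944705) + I(-630)) = (-500 - 4515841)/(1/(4562148 - 2944705) + 1140) = -4516341/(1/1617443 + 1140) = -4516341/1843885021/1617443 = -4516341*1617443/1843885021 = -7304924136063/1843885021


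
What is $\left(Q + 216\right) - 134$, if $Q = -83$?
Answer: $-1$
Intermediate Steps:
$\left(Q + 216\right) - 134 = \left(-83 + 216\right) - 134 = 133 - 134 = -1$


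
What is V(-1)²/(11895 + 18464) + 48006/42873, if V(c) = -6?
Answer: 486319194/433860469 ≈ 1.1209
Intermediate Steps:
V(-1)²/(11895 + 18464) + 48006/42873 = (-6)²/(11895 + 18464) + 48006/42873 = 36/30359 + 48006*(1/42873) = 36*(1/30359) + 16002/14291 = 36/30359 + 16002/14291 = 486319194/433860469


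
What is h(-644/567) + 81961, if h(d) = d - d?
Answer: 81961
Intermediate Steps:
h(d) = 0
h(-644/567) + 81961 = 0 + 81961 = 81961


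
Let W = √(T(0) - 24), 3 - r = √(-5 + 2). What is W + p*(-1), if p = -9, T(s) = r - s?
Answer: 9 + √(-21 - I*√3) ≈ 9.1888 - 4.5865*I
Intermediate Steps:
r = 3 - I*√3 (r = 3 - √(-5 + 2) = 3 - √(-3) = 3 - I*√3 ≈ 3.0 - 1.732*I)
T(s) = 3 - s - I*√3 (T(s) = (3 - I*√3) - s = 3 - s - I*√3)
W = √(-21 - I*√3) (W = √((3 - 1*0 - I*√3) - 24) = √((3 + 0 - I*√3) - 24) = √((3 - I*√3) - 24) = √(-21 - I*√3) ≈ 0.18882 - 4.5865*I)
W + p*(-1) = √(-21 - I*√3) - 9*(-1) = √(-21 - I*√3) + 9 = 9 + √(-21 - I*√3)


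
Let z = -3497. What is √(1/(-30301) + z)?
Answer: 21*I*√7280663678/30301 ≈ 59.135*I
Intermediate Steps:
√(1/(-30301) + z) = √(1/(-30301) - 3497) = √(-1/30301 - 3497) = √(-105962598/30301) = 21*I*√7280663678/30301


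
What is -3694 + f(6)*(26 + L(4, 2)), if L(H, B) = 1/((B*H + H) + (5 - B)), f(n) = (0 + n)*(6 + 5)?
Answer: -9868/5 ≈ -1973.6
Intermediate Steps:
f(n) = 11*n (f(n) = n*11 = 11*n)
L(H, B) = 1/(5 + H - B + B*H) (L(H, B) = 1/((H + B*H) + (5 - B)) = 1/(5 + H - B + B*H))
-3694 + f(6)*(26 + L(4, 2)) = -3694 + (11*6)*(26 + 1/(5 + 4 - 1*2 + 2*4)) = -3694 + 66*(26 + 1/(5 + 4 - 2 + 8)) = -3694 + 66*(26 + 1/15) = -3694 + 66*(391/15) = -3694 + 8602/5 = -9868/5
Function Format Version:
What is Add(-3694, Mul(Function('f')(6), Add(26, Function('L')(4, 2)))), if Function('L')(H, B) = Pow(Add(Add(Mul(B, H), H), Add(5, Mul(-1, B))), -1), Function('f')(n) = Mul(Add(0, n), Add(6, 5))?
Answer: Rational(-9868, 5) ≈ -1973.6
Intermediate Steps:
Function('f')(n) = Mul(11, n) (Function('f')(n) = Mul(n, 11) = Mul(11, n))
Function('L')(H, B) = Pow(Add(5, H, Mul(-1, B), Mul(B, H)), -1) (Function('L')(H, B) = Pow(Add(Add(H, Mul(B, H)), Add(5, Mul(-1, B))), -1) = Pow(Add(5, H, Mul(-1, B), Mul(B, H)), -1))
Add(-3694, Mul(Function('f')(6), Add(26, Function('L')(4, 2)))) = Add(-3694, Mul(Mul(11, 6), Add(26, Pow(Add(5, 4, Mul(-1, 2), Mul(2, 4)), -1)))) = Add(-3694, Mul(66, Add(26, Pow(Add(5, 4, -2, 8), -1)))) = Add(-3694, Mul(66, Add(26, Pow(15, -1)))) = Add(-3694, Mul(66, Add(26, Rational(1, 15)))) = Add(-3694, Mul(66, Rational(391, 15))) = Add(-3694, Rational(8602, 5)) = Rational(-9868, 5)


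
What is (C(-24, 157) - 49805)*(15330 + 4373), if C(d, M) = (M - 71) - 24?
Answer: -980086329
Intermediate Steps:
C(d, M) = -95 + M (C(d, M) = (-71 + M) - 24 = -95 + M)
(C(-24, 157) - 49805)*(15330 + 4373) = ((-95 + 157) - 49805)*(15330 + 4373) = (62 - 49805)*19703 = -49743*19703 = -980086329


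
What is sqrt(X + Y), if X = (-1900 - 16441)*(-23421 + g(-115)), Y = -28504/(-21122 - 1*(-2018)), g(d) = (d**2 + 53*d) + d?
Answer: sqrt(428977361632767)/1194 ≈ 17347.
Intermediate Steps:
g(d) = d**2 + 54*d
Y = 3563/2388 (Y = -28504/(-21122 + 2018) = -28504/(-19104) = -28504*(-1/19104) = 3563/2388 ≈ 1.4920)
X = 300902446 (X = (-1900 - 16441)*(-23421 - 115*(54 - 115)) = -18341*(-23421 - 115*(-61)) = -18341*(-23421 + 7015) = -18341*(-16406) = 300902446)
sqrt(X + Y) = sqrt(300902446 + 3563/2388) = sqrt(718555044611/2388) = sqrt(428977361632767)/1194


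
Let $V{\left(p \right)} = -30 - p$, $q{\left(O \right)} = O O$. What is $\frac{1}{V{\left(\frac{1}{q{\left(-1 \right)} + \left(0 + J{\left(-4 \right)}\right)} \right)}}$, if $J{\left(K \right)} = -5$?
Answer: $- \frac{4}{119} \approx -0.033613$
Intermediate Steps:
$q{\left(O \right)} = O^{2}$
$\frac{1}{V{\left(\frac{1}{q{\left(-1 \right)} + \left(0 + J{\left(-4 \right)}\right)} \right)}} = \frac{1}{-30 - \frac{1}{\left(-1\right)^{2} + \left(0 - 5\right)}} = \frac{1}{-30 - \frac{1}{1 - 5}} = \frac{1}{-30 - \frac{1}{-4}} = \frac{1}{-30 - - \frac{1}{4}} = \frac{1}{-30 + \frac{1}{4}} = \frac{1}{- \frac{119}{4}} = - \frac{4}{119}$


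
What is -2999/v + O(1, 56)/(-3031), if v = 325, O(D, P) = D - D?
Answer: -2999/325 ≈ -9.2277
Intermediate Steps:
O(D, P) = 0
-2999/v + O(1, 56)/(-3031) = -2999/325 + 0/(-3031) = -2999*1/325 + 0*(-1/3031) = -2999/325 + 0 = -2999/325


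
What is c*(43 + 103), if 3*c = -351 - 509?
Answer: -125560/3 ≈ -41853.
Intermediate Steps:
c = -860/3 (c = (-351 - 509)/3 = (⅓)*(-860) = -860/3 ≈ -286.67)
c*(43 + 103) = -860*(43 + 103)/3 = -860/3*146 = -125560/3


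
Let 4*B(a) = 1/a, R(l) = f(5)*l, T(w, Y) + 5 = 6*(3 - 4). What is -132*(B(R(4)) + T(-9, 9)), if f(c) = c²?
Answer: 145167/100 ≈ 1451.7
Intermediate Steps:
T(w, Y) = -11 (T(w, Y) = -5 + 6*(3 - 4) = -5 + 6*(-1) = -5 - 6 = -11)
R(l) = 25*l (R(l) = 5²*l = 25*l)
B(a) = 1/(4*a)
-132*(B(R(4)) + T(-9, 9)) = -132*(1/(4*((25*4))) - 11) = -132*((¼)/100 - 11) = -132*((¼)*(1/100) - 11) = -132*(1/400 - 11) = -132*(-4399/400) = 145167/100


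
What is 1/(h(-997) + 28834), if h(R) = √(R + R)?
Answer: 14417/415700775 - I*√1994/831401550 ≈ 3.4681e-5 - 5.371e-8*I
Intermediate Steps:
h(R) = √2*√R (h(R) = √(2*R) = √2*√R)
1/(h(-997) + 28834) = 1/(√2*√(-997) + 28834) = 1/(√2*(I*√997) + 28834) = 1/(I*√1994 + 28834) = 1/(28834 + I*√1994)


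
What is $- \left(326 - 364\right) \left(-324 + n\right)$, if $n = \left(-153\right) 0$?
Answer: $-12312$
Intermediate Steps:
$n = 0$
$- \left(326 - 364\right) \left(-324 + n\right) = - \left(326 - 364\right) \left(-324 + 0\right) = - \left(-38\right) \left(-324\right) = \left(-1\right) 12312 = -12312$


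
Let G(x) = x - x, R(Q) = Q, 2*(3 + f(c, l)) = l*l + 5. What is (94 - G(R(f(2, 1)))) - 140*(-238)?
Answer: 33414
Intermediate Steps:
f(c, l) = -1/2 + l**2/2 (f(c, l) = -3 + (l*l + 5)/2 = -3 + (l**2 + 5)/2 = -3 + (5 + l**2)/2 = -3 + (5/2 + l**2/2) = -1/2 + l**2/2)
G(x) = 0
(94 - G(R(f(2, 1)))) - 140*(-238) = (94 - 1*0) - 140*(-238) = (94 + 0) + 33320 = 94 + 33320 = 33414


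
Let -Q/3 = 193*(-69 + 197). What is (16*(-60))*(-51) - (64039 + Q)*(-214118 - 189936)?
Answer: -4069986982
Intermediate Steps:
Q = -74112 (Q = -579*(-69 + 197) = -579*128 = -3*24704 = -74112)
(16*(-60))*(-51) - (64039 + Q)*(-214118 - 189936) = (16*(-60))*(-51) - (64039 - 74112)*(-214118 - 189936) = -960*(-51) - (-10073)*(-404054) = 48960 - 1*4070035942 = 48960 - 4070035942 = -4069986982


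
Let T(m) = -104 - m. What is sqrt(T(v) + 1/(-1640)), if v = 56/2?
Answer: I*sqrt(88757210)/820 ≈ 11.489*I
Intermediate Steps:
v = 28 (v = 56*(1/2) = 28)
sqrt(T(v) + 1/(-1640)) = sqrt((-104 - 1*28) + 1/(-1640)) = sqrt((-104 - 28) - 1/1640) = sqrt(-132 - 1/1640) = sqrt(-216481/1640) = I*sqrt(88757210)/820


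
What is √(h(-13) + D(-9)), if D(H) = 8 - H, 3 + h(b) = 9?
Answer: √23 ≈ 4.7958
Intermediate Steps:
h(b) = 6 (h(b) = -3 + 9 = 6)
√(h(-13) + D(-9)) = √(6 + (8 - 1*(-9))) = √(6 + (8 + 9)) = √(6 + 17) = √23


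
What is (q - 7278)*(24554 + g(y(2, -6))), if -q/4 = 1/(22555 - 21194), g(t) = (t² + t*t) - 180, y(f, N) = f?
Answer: -241512536284/1361 ≈ -1.7745e+8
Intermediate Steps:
g(t) = -180 + 2*t² (g(t) = (t² + t²) - 180 = 2*t² - 180 = -180 + 2*t²)
q = -4/1361 (q = -4/(22555 - 21194) = -4/1361 ≈ -0.0029390)
(q - 7278)*(24554 + g(y(2, -6))) = (-4/1361 - 7278)*(24554 + (-180 + 2*2²)) = -9905362*(24554 + (-180 + 2*4))/1361 = -9905362*(24554 + (-180 + 8))/1361 = -9905362*(24554 - 172)/1361 = -9905362/1361*24382 = -241512536284/1361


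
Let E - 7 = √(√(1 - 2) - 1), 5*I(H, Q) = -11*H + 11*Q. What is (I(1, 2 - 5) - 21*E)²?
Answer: (779 + 105*√(-1 + I))²/25 ≈ 26811.0 + 7630.4*I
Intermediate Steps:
I(H, Q) = -11*H/5 + 11*Q/5 (I(H, Q) = (-11*H + 11*Q)/5 = -11*H/5 + 11*Q/5)
E = 7 + √(-1 + I) (E = 7 + √(√(1 - 2) - 1) = 7 + √(√(-1) - 1) = 7 + √(I - 1) = 7 + √(-1 + I) ≈ 7.4551 + 1.0987*I)
(I(1, 2 - 5) - 21*E)² = ((-11/5*1 + 11*(2 - 5)/5) - 21*(7 + √(-1 + I)))² = ((-11/5 + (11/5)*(-3)) + (-147 - 21*√(-1 + I)))² = ((-11/5 - 33/5) + (-147 - 21*√(-1 + I)))² = (-44/5 + (-147 - 21*√(-1 + I)))² = (-779/5 - 21*√(-1 + I))²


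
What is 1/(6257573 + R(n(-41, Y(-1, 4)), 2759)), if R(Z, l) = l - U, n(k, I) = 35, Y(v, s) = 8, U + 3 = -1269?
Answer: 1/6261604 ≈ 1.5970e-7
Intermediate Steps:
U = -1272 (U = -3 - 1269 = -1272)
R(Z, l) = 1272 + l (R(Z, l) = l - 1*(-1272) = l + 1272 = 1272 + l)
1/(6257573 + R(n(-41, Y(-1, 4)), 2759)) = 1/(6257573 + (1272 + 2759)) = 1/(6257573 + 4031) = 1/6261604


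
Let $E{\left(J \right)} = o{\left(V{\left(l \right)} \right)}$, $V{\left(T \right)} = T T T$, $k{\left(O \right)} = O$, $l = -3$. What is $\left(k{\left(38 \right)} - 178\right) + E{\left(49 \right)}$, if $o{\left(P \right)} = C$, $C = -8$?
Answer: $-148$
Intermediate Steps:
$V{\left(T \right)} = T^{3}$ ($V{\left(T \right)} = T^{2} T = T^{3}$)
$o{\left(P \right)} = -8$
$E{\left(J \right)} = -8$
$\left(k{\left(38 \right)} - 178\right) + E{\left(49 \right)} = \left(38 - 178\right) - 8 = -140 - 8 = -148$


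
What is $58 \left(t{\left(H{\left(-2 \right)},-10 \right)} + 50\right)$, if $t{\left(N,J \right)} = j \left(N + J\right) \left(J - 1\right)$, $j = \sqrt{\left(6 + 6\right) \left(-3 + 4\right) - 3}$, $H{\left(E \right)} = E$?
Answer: $25868$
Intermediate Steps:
$j = 3$ ($j = \sqrt{12 \cdot 1 - 3} = \sqrt{12 - 3} = \sqrt{9} = 3$)
$t{\left(N,J \right)} = 3 \left(-1 + J\right) \left(J + N\right)$ ($t{\left(N,J \right)} = 3 \left(N + J\right) \left(J - 1\right) = 3 \left(J + N\right) \left(-1 + J\right) = 3 \left(-1 + J\right) \left(J + N\right)$)
$58 \left(t{\left(H{\left(-2 \right)},-10 \right)} + 50\right) = 58 \left(\left(\left(-3\right) \left(-10\right) - -6 + 3 \left(-10\right)^{2} + 3 \left(-10\right) \left(-2\right)\right) + 50\right) = 58 \left(\left(30 + 6 + 3 \cdot 100 + 60\right) + 50\right) = 58 \left(\left(30 + 6 + 300 + 60\right) + 50\right) = 58 \left(396 + 50\right) = 58 \cdot 446 = 25868$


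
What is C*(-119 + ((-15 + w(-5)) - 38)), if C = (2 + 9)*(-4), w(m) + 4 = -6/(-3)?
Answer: 7656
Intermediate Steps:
w(m) = -2 (w(m) = -4 - 6/(-3) = -4 - 6*(-⅓) = -4 + 2 = -2)
C = -44 (C = 11*(-4) = -44)
C*(-119 + ((-15 + w(-5)) - 38)) = -44*(-119 + ((-15 - 2) - 38)) = -44*(-119 + (-17 - 38)) = -44*(-119 - 55) = -44*(-174) = 7656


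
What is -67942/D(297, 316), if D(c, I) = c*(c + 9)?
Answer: -33971/45441 ≈ -0.74758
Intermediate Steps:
D(c, I) = c*(9 + c)
-67942/D(297, 316) = -67942*1/(297*(9 + 297)) = -67942/(297*306) = -67942/90882 = -67942*1/90882 = -33971/45441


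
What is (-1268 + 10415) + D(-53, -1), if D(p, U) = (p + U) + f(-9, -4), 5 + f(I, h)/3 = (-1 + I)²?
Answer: 9378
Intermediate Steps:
f(I, h) = -15 + 3*(-1 + I)²
D(p, U) = 285 + U + p (D(p, U) = (p + U) + (-15 + 3*(-1 - 9)²) = (U + p) + (-15 + 3*(-10)²) = (U + p) + (-15 + 3*100) = (U + p) + (-15 + 300) = (U + p) + 285 = 285 + U + p)
(-1268 + 10415) + D(-53, -1) = (-1268 + 10415) + (285 - 1 - 53) = 9147 + 231 = 9378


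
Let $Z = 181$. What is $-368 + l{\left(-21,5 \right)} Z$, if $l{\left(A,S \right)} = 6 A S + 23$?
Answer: $-110235$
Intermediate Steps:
$l{\left(A,S \right)} = 23 + 6 A S$ ($l{\left(A,S \right)} = 6 A S + 23 = 23 + 6 A S$)
$-368 + l{\left(-21,5 \right)} Z = -368 + \left(23 + 6 \left(-21\right) 5\right) 181 = -368 + \left(23 - 630\right) 181 = -368 - 109867 = -110235$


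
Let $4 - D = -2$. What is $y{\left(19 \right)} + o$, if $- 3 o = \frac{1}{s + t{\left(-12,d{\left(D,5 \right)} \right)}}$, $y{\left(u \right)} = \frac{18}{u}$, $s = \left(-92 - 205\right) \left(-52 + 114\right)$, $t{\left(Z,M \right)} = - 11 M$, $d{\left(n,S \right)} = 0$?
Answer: $\frac{994375}{1049598} \approx 0.94739$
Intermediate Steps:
$D = 6$ ($D = 4 - -2 = 4 + 2 = 6$)
$s = -18414$ ($s = \left(-297\right) 62 = -18414$)
$o = \frac{1}{55242}$ ($o = - \frac{1}{3 \left(-18414 - 0\right)} = - \frac{1}{3 \left(-18414 + 0\right)} = - \frac{1}{3 \left(-18414\right)} = \left(- \frac{1}{3}\right) \left(- \frac{1}{18414}\right) = \frac{1}{55242} \approx 1.8102 \cdot 10^{-5}$)
$y{\left(19 \right)} + o = \frac{18}{19} + \frac{1}{55242} = \frac{994375}{1049598}$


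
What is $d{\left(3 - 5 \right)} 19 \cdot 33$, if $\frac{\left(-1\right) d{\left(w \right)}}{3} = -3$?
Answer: $5643$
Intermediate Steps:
$d{\left(w \right)} = 9$ ($d{\left(w \right)} = \left(-3\right) \left(-3\right) = 9$)
$d{\left(3 - 5 \right)} 19 \cdot 33 = 9 \cdot 19 \cdot 33 = 171 \cdot 33 = 5643$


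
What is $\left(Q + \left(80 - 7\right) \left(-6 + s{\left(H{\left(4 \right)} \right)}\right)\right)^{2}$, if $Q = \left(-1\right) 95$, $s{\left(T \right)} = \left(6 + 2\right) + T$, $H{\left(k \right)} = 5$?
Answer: $173056$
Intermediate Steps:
$s{\left(T \right)} = 8 + T$
$Q = -95$
$\left(Q + \left(80 - 7\right) \left(-6 + s{\left(H{\left(4 \right)} \right)}\right)\right)^{2} = \left(-95 + \left(80 - 7\right) \left(-6 + \left(8 + 5\right)\right)\right)^{2} = \left(-95 + 73 \left(-6 + 13\right)\right)^{2} = \left(-95 + 73 \cdot 7\right)^{2} = \left(-95 + 511\right)^{2} = 416^{2} = 173056$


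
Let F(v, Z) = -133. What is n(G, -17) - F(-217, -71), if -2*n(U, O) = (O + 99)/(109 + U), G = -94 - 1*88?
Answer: 9750/73 ≈ 133.56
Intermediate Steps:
G = -182 (G = -94 - 88 = -182)
n(U, O) = -(99 + O)/(2*(109 + U)) (n(U, O) = -(O + 99)/(2*(109 + U)) = -(99 + O)/(2*(109 + U)))
n(G, -17) - F(-217, -71) = (-99 - 1*(-17))/(2*(109 - 182)) - 1*(-133) = (1/2)*(-99 + 17)/(-73) + 133 = (1/2)*(-1/73)*(-82) + 133 = 41/73 + 133 = 9750/73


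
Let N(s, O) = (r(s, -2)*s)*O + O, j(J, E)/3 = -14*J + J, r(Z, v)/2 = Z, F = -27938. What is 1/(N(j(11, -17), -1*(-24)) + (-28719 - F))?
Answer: 1/8833211 ≈ 1.1321e-7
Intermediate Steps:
r(Z, v) = 2*Z
j(J, E) = -39*J (j(J, E) = 3*(-14*J + J) = 3*(-13*J) = -39*J)
N(s, O) = O + 2*O*s² (N(s, O) = ((2*s)*s)*O + O = (2*s²)*O + O = 2*O*s² + O = O + 2*O*s²)
1/(N(j(11, -17), -1*(-24)) + (-28719 - F)) = 1/((-1*(-24))*(1 + 2*(-39*11)²) + (-28719 - 1*(-27938))) = 1/(24*(1 + 2*(-429)²) + (-28719 + 27938)) = 1/(24*(1 + 2*184041) - 781) = 1/(24*(1 + 368082) - 781) = 1/(24*368083 - 781) = 1/(8833992 - 781) = 1/8833211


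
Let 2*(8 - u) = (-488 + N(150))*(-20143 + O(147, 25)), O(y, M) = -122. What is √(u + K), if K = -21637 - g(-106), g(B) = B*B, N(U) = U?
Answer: 5*I*√138306 ≈ 1859.5*I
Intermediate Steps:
g(B) = B²
K = -32873 (K = -21637 - 1*(-106)² = -21637 - 1*11236 = -21637 - 11236 = -32873)
u = -3424777 (u = 8 - (-488 + 150)*(-20143 - 122)/2 = 8 - (-169)*(-20265) = 8 - ½*6849570 = 8 - 3424785 = -3424777)
√(u + K) = √(-3424777 - 32873) = √(-3457650) = 5*I*√138306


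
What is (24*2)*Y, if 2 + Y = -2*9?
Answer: -960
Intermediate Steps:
Y = -20 (Y = -2 - 2*9 = -2 - 18 = -20)
(24*2)*Y = (24*2)*(-20) = 48*(-20) = -960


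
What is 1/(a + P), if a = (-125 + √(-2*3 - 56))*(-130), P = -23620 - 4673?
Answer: I/(-12043*I + 130*√62) ≈ -8.244e-5 + 7.0072e-6*I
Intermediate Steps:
P = -28293
a = 16250 - 130*I*√62 (a = (-125 + √(-6 - 56))*(-130) = (-125 + √(-62))*(-130) = (-125 + I*√62)*(-130) = 16250 - 130*I*√62 ≈ 16250.0 - 1023.6*I)
1/(a + P) = 1/((16250 - 130*I*√62) - 28293) = 1/(-12043 - 130*I*√62)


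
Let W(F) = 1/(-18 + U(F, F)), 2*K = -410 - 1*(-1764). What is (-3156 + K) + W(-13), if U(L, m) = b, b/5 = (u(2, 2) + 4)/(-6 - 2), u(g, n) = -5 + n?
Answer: -369379/149 ≈ -2479.1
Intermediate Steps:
b = -5/8 (b = 5*(((-5 + 2) + 4)/(-6 - 2)) = 5*((-3 + 4)/(-8)) = 5*(1*(-1/8)) = 5*(-1/8) = -5/8 ≈ -0.62500)
U(L, m) = -5/8
K = 677 (K = (-410 - 1*(-1764))/2 = (-410 + 1764)/2 = (1/2)*1354 = 677)
W(F) = -8/149 (W(F) = 1/(-18 - 5/8) = 1/(-149/8) = -8/149)
(-3156 + K) + W(-13) = (-3156 + 677) - 8/149 = -2479 - 8/149 = -369379/149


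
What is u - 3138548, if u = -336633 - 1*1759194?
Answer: -5234375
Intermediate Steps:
u = -2095827 (u = -336633 - 1759194 = -2095827)
u - 3138548 = -2095827 - 3138548 = -5234375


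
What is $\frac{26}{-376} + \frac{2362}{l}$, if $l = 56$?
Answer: $\frac{13854}{329} \approx 42.109$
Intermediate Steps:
$\frac{26}{-376} + \frac{2362}{l} = \frac{26}{-376} + \frac{2362}{56} = 26 \left(- \frac{1}{376}\right) + 2362 \cdot \frac{1}{56} = - \frac{13}{188} + \frac{1181}{28} = \frac{13854}{329}$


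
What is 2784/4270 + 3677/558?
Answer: 8627131/1191330 ≈ 7.2416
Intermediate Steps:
2784/4270 + 3677/558 = 2784*(1/4270) + 3677*(1/558) = 1392/2135 + 3677/558 = 8627131/1191330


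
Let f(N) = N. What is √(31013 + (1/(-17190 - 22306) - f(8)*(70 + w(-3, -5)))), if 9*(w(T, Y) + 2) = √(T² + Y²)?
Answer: √(106941666361518 - 3119868032*√34)/59244 ≈ 174.54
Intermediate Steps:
w(T, Y) = -2 + √(T² + Y²)/9
√(31013 + (1/(-17190 - 22306) - f(8)*(70 + w(-3, -5)))) = √(31013 + (1/(-17190 - 22306) - 8*(70 + (-2 + √((-3)² + (-5)²)/9)))) = √(31013 + (1/(-39496) - 8*(70 + (-2 + √(9 + 25)/9)))) = √(31013 + (-1/39496 - 8*(70 + (-2 + √34/9)))) = √(31013 + (-1/39496 - 8*(68 + √34/9))) = √(31013 + (-1/39496 - (544 + 8*√34/9))) = √(31013 + (-1/39496 + (-544 - 8*√34/9))) = √(31013 + (-21485825/39496 - 8*√34/9)) = √(1203403623/39496 - 8*√34/9)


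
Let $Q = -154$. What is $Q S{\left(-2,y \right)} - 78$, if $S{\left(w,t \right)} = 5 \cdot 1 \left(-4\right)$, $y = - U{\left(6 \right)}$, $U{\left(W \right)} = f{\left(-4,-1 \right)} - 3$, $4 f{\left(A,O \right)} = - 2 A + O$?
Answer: $3002$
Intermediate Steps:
$f{\left(A,O \right)} = - \frac{A}{2} + \frac{O}{4}$ ($f{\left(A,O \right)} = \frac{- 2 A + O}{4} = \frac{O - 2 A}{4} = - \frac{A}{2} + \frac{O}{4}$)
$U{\left(W \right)} = - \frac{5}{4}$ ($U{\left(W \right)} = \left(\left(- \frac{1}{2}\right) \left(-4\right) + \frac{1}{4} \left(-1\right)\right) - 3 = \left(2 - \frac{1}{4}\right) - 3 = \frac{7}{4} - 3 = - \frac{5}{4}$)
$y = \frac{5}{4}$ ($y = \left(-1\right) \left(- \frac{5}{4}\right) = \frac{5}{4} \approx 1.25$)
$S{\left(w,t \right)} = -20$ ($S{\left(w,t \right)} = 5 \left(-4\right) = -20$)
$Q S{\left(-2,y \right)} - 78 = \left(-154\right) \left(-20\right) - 78 = 3080 - 78 = 3002$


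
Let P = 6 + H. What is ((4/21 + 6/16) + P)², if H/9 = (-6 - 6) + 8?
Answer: 24453025/28224 ≈ 866.39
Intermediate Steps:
H = -36 (H = 9*((-6 - 6) + 8) = 9*(-12 + 8) = 9*(-4) = -36)
P = -30 (P = 6 - 36 = -30)
((4/21 + 6/16) + P)² = ((4/21 + 6/16) - 30)² = ((4*(1/21) + 6*(1/16)) - 30)² = ((4/21 + 3/8) - 30)² = (95/168 - 30)² = (-4945/168)² = 24453025/28224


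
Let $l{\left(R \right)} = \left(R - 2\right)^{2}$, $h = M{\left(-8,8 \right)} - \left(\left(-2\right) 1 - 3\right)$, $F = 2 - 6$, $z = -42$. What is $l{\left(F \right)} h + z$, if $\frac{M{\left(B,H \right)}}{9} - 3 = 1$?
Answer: $1434$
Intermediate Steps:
$M{\left(B,H \right)} = 36$ ($M{\left(B,H \right)} = 27 + 9 \cdot 1 = 27 + 9 = 36$)
$F = -4$
$h = 41$ ($h = 36 - \left(\left(-2\right) 1 - 3\right) = 36 - \left(-2 - 3\right) = 36 - -5 = 36 + 5 = 41$)
$l{\left(R \right)} = \left(-2 + R\right)^{2}$
$l{\left(F \right)} h + z = \left(-2 - 4\right)^{2} \cdot 41 - 42 = \left(-6\right)^{2} \cdot 41 - 42 = 36 \cdot 41 - 42 = 1476 - 42 = 1434$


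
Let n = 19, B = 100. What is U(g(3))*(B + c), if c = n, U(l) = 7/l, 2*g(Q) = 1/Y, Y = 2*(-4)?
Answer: -13328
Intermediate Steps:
Y = -8
g(Q) = -1/16 (g(Q) = (½)/(-8) = (½)*(-⅛) = -1/16)
c = 19
U(g(3))*(B + c) = (7/(-1/16))*(100 + 19) = (7*(-16))*119 = -112*119 = -13328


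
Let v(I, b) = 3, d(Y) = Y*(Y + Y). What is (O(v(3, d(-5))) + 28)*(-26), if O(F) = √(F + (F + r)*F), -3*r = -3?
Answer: -728 - 26*√15 ≈ -828.70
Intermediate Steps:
r = 1 (r = -⅓*(-3) = 1)
d(Y) = 2*Y² (d(Y) = Y*(2*Y) = 2*Y²)
O(F) = √(F + F*(1 + F)) (O(F) = √(F + (F + 1)*F) = √(F + (1 + F)*F) = √(F + F*(1 + F)))
(O(v(3, d(-5))) + 28)*(-26) = (√(3*(2 + 3)) + 28)*(-26) = (√(3*5) + 28)*(-26) = (√15 + 28)*(-26) = (28 + √15)*(-26) = -728 - 26*√15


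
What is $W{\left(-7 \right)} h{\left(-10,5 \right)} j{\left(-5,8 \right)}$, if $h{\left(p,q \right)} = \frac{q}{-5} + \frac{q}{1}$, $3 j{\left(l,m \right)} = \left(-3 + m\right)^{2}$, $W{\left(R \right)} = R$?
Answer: $- \frac{700}{3} \approx -233.33$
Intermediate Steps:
$j{\left(l,m \right)} = \frac{\left(-3 + m\right)^{2}}{3}$
$h{\left(p,q \right)} = \frac{4 q}{5}$ ($h{\left(p,q \right)} = q \left(- \frac{1}{5}\right) + q 1 = - \frac{q}{5} + q = \frac{4 q}{5}$)
$W{\left(-7 \right)} h{\left(-10,5 \right)} j{\left(-5,8 \right)} = - 7 \cdot \frac{4}{5} \cdot 5 \frac{\left(-3 + 8\right)^{2}}{3} = \left(-7\right) 4 \frac{5^{2}}{3} = - 28 \cdot \frac{1}{3} \cdot 25 = \left(-28\right) \frac{25}{3} = - \frac{700}{3}$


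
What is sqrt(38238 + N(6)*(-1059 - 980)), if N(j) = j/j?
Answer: sqrt(36199) ≈ 190.26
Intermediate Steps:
N(j) = 1
sqrt(38238 + N(6)*(-1059 - 980)) = sqrt(38238 + 1*(-1059 - 980)) = sqrt(38238 + 1*(-2039)) = sqrt(38238 - 2039) = sqrt(36199)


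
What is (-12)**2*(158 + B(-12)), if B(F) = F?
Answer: 21024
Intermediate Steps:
(-12)**2*(158 + B(-12)) = (-12)**2*(158 - 12) = 144*146 = 21024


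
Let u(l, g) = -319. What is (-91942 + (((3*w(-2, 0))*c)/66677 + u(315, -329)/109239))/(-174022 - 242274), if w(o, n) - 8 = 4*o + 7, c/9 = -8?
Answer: 51513906157289/233245166597976 ≈ 0.22086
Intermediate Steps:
c = -72 (c = 9*(-8) = -72)
w(o, n) = 15 + 4*o (w(o, n) = 8 + (4*o + 7) = 8 + (7 + 4*o) = 15 + 4*o)
(-91942 + (((3*w(-2, 0))*c)/66677 + u(315, -329)/109239))/(-174022 - 242274) = (-91942 + (((3*(15 + 4*(-2)))*(-72))/66677 - 319/109239))/(-174022 - 242274) = (-91942 + (((3*(15 - 8))*(-72))*(1/66677) - 319*1/109239))/(-416296) = (-91942 + (((3*7)*(-72))*(1/66677) - 319/109239))*(-1/416296) = (-91942 + ((21*(-72))*(1/66677) - 319/109239))*(-1/416296) = (-91942 + (-1512*1/66677 - 319/109239))*(-1/416296) = (-91942 + (-1512/66677 - 319/109239))*(-1/416296) = (-91942 - 14341487/560286831)*(-1/416296) = -51513906157289/560286831*(-1/416296) = 51513906157289/233245166597976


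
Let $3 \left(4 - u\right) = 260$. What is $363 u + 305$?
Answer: $-29703$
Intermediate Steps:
$u = - \frac{248}{3}$ ($u = 4 - \frac{260}{3} = - \frac{248}{3} \approx -82.667$)
$363 u + 305 = 363 \left(- \frac{248}{3}\right) + 305 = -30008 + 305 = -29703$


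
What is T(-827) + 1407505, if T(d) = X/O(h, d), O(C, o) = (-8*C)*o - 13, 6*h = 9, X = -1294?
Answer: 13949780761/9911 ≈ 1.4075e+6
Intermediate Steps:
h = 3/2 (h = (⅙)*9 = 3/2 ≈ 1.5000)
O(C, o) = -13 - 8*C*o (O(C, o) = -8*C*o - 13 = -13 - 8*C*o)
T(d) = -1294/(-13 - 12*d) (T(d) = -1294/(-13 - 8*3/2*d) = -1294/(-13 - 12*d))
T(-827) + 1407505 = 1294/(13 + 12*(-827)) + 1407505 = 1294/(13 - 9924) + 1407505 = 1294/(-9911) + 1407505 = 1294*(-1/9911) + 1407505 = -1294/9911 + 1407505 = 13949780761/9911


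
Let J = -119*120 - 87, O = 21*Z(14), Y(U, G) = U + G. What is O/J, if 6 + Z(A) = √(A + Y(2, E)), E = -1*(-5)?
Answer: 42/4789 - 7*√21/4789 ≈ 0.0020718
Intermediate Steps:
E = 5
Y(U, G) = G + U
Z(A) = -6 + √(7 + A) (Z(A) = -6 + √(A + (5 + 2)) = -6 + √(A + 7) = -6 + √(7 + A))
O = -126 + 21*√21 (O = 21*(-6 + √(7 + 14)) = 21*(-6 + √21) = -126 + 21*√21 ≈ -29.766)
J = -14367 (J = -14280 - 87 = -14367)
O/J = (-126 + 21*√21)/(-14367) = (-126 + 21*√21)*(-1/14367) = 42/4789 - 7*√21/4789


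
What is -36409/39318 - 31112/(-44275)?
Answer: -388746859/1740804450 ≈ -0.22331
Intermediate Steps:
-36409/39318 - 31112/(-44275) = -36409*1/39318 - 31112*(-1/44275) = -36409/39318 + 31112/44275 = -388746859/1740804450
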